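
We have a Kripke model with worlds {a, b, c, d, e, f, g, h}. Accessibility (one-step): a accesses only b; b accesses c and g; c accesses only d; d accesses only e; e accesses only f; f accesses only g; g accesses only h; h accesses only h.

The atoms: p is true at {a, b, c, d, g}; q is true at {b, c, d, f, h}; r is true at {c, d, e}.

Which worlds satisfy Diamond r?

a: successors {b}; r there: b:F. ✗
b: successors {c, g}; r there: c:T, g:F. ✓
c: successors {d}; r there: d:T. ✓
d: successors {e}; r there: e:T. ✓
e: successors {f}; r there: f:F. ✗
f: successors {g}; r there: g:F. ✗
g: successors {h}; r there: h:F. ✗
h: successors {h}; r there: h:F. ✗

{b, c, d}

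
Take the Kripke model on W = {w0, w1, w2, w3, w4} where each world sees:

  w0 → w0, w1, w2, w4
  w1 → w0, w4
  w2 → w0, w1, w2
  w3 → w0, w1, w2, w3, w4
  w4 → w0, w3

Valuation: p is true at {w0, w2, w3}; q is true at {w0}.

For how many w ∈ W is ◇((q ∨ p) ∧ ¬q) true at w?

4

w0: successors {w0, w1, w2, w4}; (q ∨ p) ∧ ¬q there: w0:F, w1:F, w2:T, w4:F. ✓
w1: successors {w0, w4}; (q ∨ p) ∧ ¬q there: w0:F, w4:F. ✗
w2: successors {w0, w1, w2}; (q ∨ p) ∧ ¬q there: w0:F, w1:F, w2:T. ✓
w3: successors {w0, w1, w2, w3, w4}; (q ∨ p) ∧ ¬q there: w0:F, w1:F, w2:T, w3:T, w4:F. ✓
w4: successors {w0, w3}; (q ∨ p) ∧ ¬q there: w0:F, w3:T. ✓
Satisfying worlds: {w0, w2, w3, w4}.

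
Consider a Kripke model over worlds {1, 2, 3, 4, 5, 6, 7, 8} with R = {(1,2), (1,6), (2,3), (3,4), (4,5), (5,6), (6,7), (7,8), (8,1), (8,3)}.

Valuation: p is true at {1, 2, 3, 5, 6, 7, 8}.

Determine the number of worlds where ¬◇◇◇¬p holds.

1: ◇◇◇¬p is T. ✗
2: ◇◇◇¬p is F. ✓
3: ◇◇◇¬p is F. ✓
4: ◇◇◇¬p is F. ✓
5: ◇◇◇¬p is F. ✓
6: ◇◇◇¬p is F. ✓
7: ◇◇◇¬p is T. ✗
8: ◇◇◇¬p is F. ✓
Satisfying worlds: {2, 3, 4, 5, 6, 8}.

6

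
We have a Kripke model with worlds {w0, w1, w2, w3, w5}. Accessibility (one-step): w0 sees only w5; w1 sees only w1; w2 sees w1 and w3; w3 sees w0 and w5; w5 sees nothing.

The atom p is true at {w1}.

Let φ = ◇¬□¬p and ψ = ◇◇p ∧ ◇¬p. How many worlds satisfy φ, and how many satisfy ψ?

For ◇¬□¬p:
w0: successors {w5}; ¬□¬p there: w5:F. ✗
w1: successors {w1}; ¬□¬p there: w1:T. ✓
w2: successors {w1, w3}; ¬□¬p there: w1:T, w3:F. ✓
w3: successors {w0, w5}; ¬□¬p there: w0:F, w5:F. ✗
w5: no successors, so ◇¬□¬p fails. ✗
— 2 worlds.
For ◇◇p ∧ ◇¬p:
w0: ◇◇p is F, ◇¬p is T. ✗
w1: ◇◇p is T, ◇¬p is F. ✗
w2: ◇◇p is T, ◇¬p is T. ✓
w3: ◇◇p is F, ◇¬p is T. ✗
w5: ◇◇p is F, ◇¬p is F. ✗
— 1 world.

2 and 1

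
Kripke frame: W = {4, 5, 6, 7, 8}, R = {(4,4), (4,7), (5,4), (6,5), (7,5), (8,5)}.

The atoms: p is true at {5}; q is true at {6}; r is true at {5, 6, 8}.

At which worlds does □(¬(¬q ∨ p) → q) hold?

4: successors {4, 7}; ¬(¬q ∨ p) → q there: 4:T, 7:T. ✓
5: successors {4}; ¬(¬q ∨ p) → q there: 4:T. ✓
6: successors {5}; ¬(¬q ∨ p) → q there: 5:T. ✓
7: successors {5}; ¬(¬q ∨ p) → q there: 5:T. ✓
8: successors {5}; ¬(¬q ∨ p) → q there: 5:T. ✓

{4, 5, 6, 7, 8}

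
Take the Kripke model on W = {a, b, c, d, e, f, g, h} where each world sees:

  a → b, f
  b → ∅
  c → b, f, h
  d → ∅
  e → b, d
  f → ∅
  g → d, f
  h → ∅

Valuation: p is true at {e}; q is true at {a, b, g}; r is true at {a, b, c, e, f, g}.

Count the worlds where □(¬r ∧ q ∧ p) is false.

a: successors {b, f}; ¬r ∧ q ∧ p there: b:F, f:F. ✗
b: no successors, so □(¬r ∧ q ∧ p) holds vacuously. ✓
c: successors {b, f, h}; ¬r ∧ q ∧ p there: b:F, f:F, h:F. ✗
d: no successors, so □(¬r ∧ q ∧ p) holds vacuously. ✓
e: successors {b, d}; ¬r ∧ q ∧ p there: b:F, d:F. ✗
f: no successors, so □(¬r ∧ q ∧ p) holds vacuously. ✓
g: successors {d, f}; ¬r ∧ q ∧ p there: d:F, f:F. ✗
h: no successors, so □(¬r ∧ q ∧ p) holds vacuously. ✓
Satisfying worlds: {b, d, f, h}.
So □(¬r ∧ q ∧ p) fails at the other 4 worlds.

4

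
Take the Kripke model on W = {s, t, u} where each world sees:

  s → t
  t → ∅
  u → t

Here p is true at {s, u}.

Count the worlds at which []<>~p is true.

1

s: successors {t}; <>~p there: t:F. ✗
t: no successors, so []<>~p holds vacuously. ✓
u: successors {t}; <>~p there: t:F. ✗
Satisfying worlds: {t}.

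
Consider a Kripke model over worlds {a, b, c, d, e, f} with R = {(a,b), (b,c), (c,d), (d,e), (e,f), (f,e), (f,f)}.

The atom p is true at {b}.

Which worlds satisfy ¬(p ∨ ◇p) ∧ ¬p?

a: ¬(p ∨ ◇p) is F, ¬p is T. ✗
b: ¬(p ∨ ◇p) is F, ¬p is F. ✗
c: ¬(p ∨ ◇p) is T, ¬p is T. ✓
d: ¬(p ∨ ◇p) is T, ¬p is T. ✓
e: ¬(p ∨ ◇p) is T, ¬p is T. ✓
f: ¬(p ∨ ◇p) is T, ¬p is T. ✓

{c, d, e, f}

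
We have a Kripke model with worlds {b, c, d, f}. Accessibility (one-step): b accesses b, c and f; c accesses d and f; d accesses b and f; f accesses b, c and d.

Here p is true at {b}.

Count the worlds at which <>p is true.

b: successors {b, c, f}; p there: b:T, c:F, f:F. ✓
c: successors {d, f}; p there: d:F, f:F. ✗
d: successors {b, f}; p there: b:T, f:F. ✓
f: successors {b, c, d}; p there: b:T, c:F, d:F. ✓
Satisfying worlds: {b, d, f}.

3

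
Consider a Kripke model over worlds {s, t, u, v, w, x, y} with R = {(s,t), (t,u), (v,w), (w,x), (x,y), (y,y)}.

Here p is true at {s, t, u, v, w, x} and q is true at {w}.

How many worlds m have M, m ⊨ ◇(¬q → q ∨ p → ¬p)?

s: successors {t}; ¬q → q ∨ p → ¬p there: t:F. ✗
t: successors {u}; ¬q → q ∨ p → ¬p there: u:F. ✗
u: no successors, so ◇(¬q → q ∨ p → ¬p) fails. ✗
v: successors {w}; ¬q → q ∨ p → ¬p there: w:T. ✓
w: successors {x}; ¬q → q ∨ p → ¬p there: x:F. ✗
x: successors {y}; ¬q → q ∨ p → ¬p there: y:T. ✓
y: successors {y}; ¬q → q ∨ p → ¬p there: y:T. ✓
Satisfying worlds: {v, x, y}.

3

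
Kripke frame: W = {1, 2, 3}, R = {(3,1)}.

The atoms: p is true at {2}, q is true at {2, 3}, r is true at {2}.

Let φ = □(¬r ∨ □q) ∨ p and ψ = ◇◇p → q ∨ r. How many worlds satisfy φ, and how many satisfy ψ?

For □(¬r ∨ □q) ∨ p:
1: □(¬r ∨ □q) is T, p is F. ✓
2: □(¬r ∨ □q) is T, p is T. ✓
3: □(¬r ∨ □q) is T, p is F. ✓
— 3 worlds.
For ◇◇p → q ∨ r:
1: ◇◇p is F, q ∨ r is F. ✓
2: ◇◇p is F, q ∨ r is T. ✓
3: ◇◇p is F, q ∨ r is T. ✓
— 3 worlds.

3 and 3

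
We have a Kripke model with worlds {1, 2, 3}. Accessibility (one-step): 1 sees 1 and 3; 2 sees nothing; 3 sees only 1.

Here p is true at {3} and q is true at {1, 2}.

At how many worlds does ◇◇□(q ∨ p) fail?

1: successors {1, 3}; ◇□(q ∨ p) there: 1:T, 3:T. ✓
2: no successors, so ◇◇□(q ∨ p) fails. ✗
3: successors {1}; ◇□(q ∨ p) there: 1:T. ✓
Satisfying worlds: {1, 3}.
So ◇◇□(q ∨ p) fails at the other 1 world.

1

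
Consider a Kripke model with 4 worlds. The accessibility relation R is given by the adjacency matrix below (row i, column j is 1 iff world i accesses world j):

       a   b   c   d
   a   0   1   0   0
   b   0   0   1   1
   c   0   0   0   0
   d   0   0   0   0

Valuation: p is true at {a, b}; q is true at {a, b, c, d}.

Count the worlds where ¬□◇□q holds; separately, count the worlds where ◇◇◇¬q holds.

For ¬□◇□q:
a: □◇□q is T. ✗
b: □◇□q is F. ✓
c: □◇□q is T. ✗
d: □◇□q is T. ✗
— 1 world.
For ◇◇◇¬q:
a: successors {b}; ◇◇¬q there: b:F. ✗
b: successors {c, d}; ◇◇¬q there: c:F, d:F. ✗
c: no successors, so ◇◇◇¬q fails. ✗
d: no successors, so ◇◇◇¬q fails. ✗
— 0 worlds.

1 and 0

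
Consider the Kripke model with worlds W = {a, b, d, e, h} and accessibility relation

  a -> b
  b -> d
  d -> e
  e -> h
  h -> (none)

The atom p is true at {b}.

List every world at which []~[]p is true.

a: successors {b}; ~[]p there: b:T. ✓
b: successors {d}; ~[]p there: d:T. ✓
d: successors {e}; ~[]p there: e:T. ✓
e: successors {h}; ~[]p there: h:F. ✗
h: no successors, so []~[]p holds vacuously. ✓

{a, b, d, h}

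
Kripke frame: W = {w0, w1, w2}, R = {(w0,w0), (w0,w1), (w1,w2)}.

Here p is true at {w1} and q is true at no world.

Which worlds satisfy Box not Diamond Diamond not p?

{w1, w2}

w0: successors {w0, w1}; not Diamond Diamond not p there: w0:F, w1:T. ✗
w1: successors {w2}; not Diamond Diamond not p there: w2:T. ✓
w2: no successors, so Box not Diamond Diamond not p holds vacuously. ✓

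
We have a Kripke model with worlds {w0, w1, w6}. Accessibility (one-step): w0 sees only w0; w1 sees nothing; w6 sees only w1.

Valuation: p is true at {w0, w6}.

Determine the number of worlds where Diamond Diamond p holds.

1

w0: successors {w0}; Diamond p there: w0:T. ✓
w1: no successors, so Diamond Diamond p fails. ✗
w6: successors {w1}; Diamond p there: w1:F. ✗
Satisfying worlds: {w0}.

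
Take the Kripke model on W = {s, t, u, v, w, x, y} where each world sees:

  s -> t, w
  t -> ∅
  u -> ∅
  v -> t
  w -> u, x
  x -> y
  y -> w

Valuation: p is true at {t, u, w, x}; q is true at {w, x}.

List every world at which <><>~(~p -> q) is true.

{w}

s: successors {t, w}; <>~(~p -> q) there: t:F, w:F. ✗
t: no successors, so <><>~(~p -> q) fails. ✗
u: no successors, so <><>~(~p -> q) fails. ✗
v: successors {t}; <>~(~p -> q) there: t:F. ✗
w: successors {u, x}; <>~(~p -> q) there: u:F, x:T. ✓
x: successors {y}; <>~(~p -> q) there: y:F. ✗
y: successors {w}; <>~(~p -> q) there: w:F. ✗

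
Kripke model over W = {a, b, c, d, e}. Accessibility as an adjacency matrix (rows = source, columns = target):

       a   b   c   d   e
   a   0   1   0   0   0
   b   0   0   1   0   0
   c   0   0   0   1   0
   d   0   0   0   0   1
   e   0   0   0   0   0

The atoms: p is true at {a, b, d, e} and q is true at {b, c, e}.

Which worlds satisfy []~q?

{c, e}

a: successors {b}; ~q there: b:F. ✗
b: successors {c}; ~q there: c:F. ✗
c: successors {d}; ~q there: d:T. ✓
d: successors {e}; ~q there: e:F. ✗
e: no successors, so []~q holds vacuously. ✓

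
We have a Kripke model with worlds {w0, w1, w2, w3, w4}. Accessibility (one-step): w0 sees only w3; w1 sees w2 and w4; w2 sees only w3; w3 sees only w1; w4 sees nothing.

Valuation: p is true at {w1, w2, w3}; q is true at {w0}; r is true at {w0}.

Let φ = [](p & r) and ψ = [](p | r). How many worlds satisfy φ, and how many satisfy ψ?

For [](p & r):
w0: successors {w3}; p & r there: w3:F. ✗
w1: successors {w2, w4}; p & r there: w2:F, w4:F. ✗
w2: successors {w3}; p & r there: w3:F. ✗
w3: successors {w1}; p & r there: w1:F. ✗
w4: no successors, so [](p & r) holds vacuously. ✓
— 1 world.
For [](p | r):
w0: successors {w3}; p | r there: w3:T. ✓
w1: successors {w2, w4}; p | r there: w2:T, w4:F. ✗
w2: successors {w3}; p | r there: w3:T. ✓
w3: successors {w1}; p | r there: w1:T. ✓
w4: no successors, so [](p | r) holds vacuously. ✓
— 4 worlds.

1 and 4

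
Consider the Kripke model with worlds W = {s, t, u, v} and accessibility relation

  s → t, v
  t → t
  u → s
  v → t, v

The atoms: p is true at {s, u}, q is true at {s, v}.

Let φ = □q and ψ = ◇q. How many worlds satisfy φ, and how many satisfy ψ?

1 and 3

For □q:
s: successors {t, v}; q there: t:F, v:T. ✗
t: successors {t}; q there: t:F. ✗
u: successors {s}; q there: s:T. ✓
v: successors {t, v}; q there: t:F, v:T. ✗
— 1 world.
For ◇q:
s: successors {t, v}; q there: t:F, v:T. ✓
t: successors {t}; q there: t:F. ✗
u: successors {s}; q there: s:T. ✓
v: successors {t, v}; q there: t:F, v:T. ✓
— 3 worlds.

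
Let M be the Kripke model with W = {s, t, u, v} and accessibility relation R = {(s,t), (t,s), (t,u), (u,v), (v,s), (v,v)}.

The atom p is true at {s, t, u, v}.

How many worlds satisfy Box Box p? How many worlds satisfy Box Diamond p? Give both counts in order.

For Box Box p:
s: successors {t}; Box p there: t:T. ✓
t: successors {s, u}; Box p there: s:T, u:T. ✓
u: successors {v}; Box p there: v:T. ✓
v: successors {s, v}; Box p there: s:T, v:T. ✓
— 4 worlds.
For Box Diamond p:
s: successors {t}; Diamond p there: t:T. ✓
t: successors {s, u}; Diamond p there: s:T, u:T. ✓
u: successors {v}; Diamond p there: v:T. ✓
v: successors {s, v}; Diamond p there: s:T, v:T. ✓
— 4 worlds.

4 and 4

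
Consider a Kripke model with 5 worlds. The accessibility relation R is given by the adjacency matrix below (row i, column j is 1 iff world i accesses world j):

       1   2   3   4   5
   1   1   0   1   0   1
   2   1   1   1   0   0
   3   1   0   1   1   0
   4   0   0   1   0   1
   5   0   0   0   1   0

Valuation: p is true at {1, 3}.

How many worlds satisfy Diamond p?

4

1: successors {1, 3, 5}; p there: 1:T, 3:T, 5:F. ✓
2: successors {1, 2, 3}; p there: 1:T, 2:F, 3:T. ✓
3: successors {1, 3, 4}; p there: 1:T, 3:T, 4:F. ✓
4: successors {3, 5}; p there: 3:T, 5:F. ✓
5: successors {4}; p there: 4:F. ✗
Satisfying worlds: {1, 2, 3, 4}.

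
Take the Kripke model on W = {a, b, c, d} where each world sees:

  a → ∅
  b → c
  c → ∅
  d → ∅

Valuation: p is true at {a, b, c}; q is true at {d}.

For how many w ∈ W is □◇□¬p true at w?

3

a: no successors, so □◇□¬p holds vacuously. ✓
b: successors {c}; ◇□¬p there: c:F. ✗
c: no successors, so □◇□¬p holds vacuously. ✓
d: no successors, so □◇□¬p holds vacuously. ✓
Satisfying worlds: {a, c, d}.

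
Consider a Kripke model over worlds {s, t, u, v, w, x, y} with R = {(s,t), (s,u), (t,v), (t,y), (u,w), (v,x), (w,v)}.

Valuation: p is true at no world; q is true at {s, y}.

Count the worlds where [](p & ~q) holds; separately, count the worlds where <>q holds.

For [](p & ~q):
s: successors {t, u}; p & ~q there: t:F, u:F. ✗
t: successors {v, y}; p & ~q there: v:F, y:F. ✗
u: successors {w}; p & ~q there: w:F. ✗
v: successors {x}; p & ~q there: x:F. ✗
w: successors {v}; p & ~q there: v:F. ✗
x: no successors, so [](p & ~q) holds vacuously. ✓
y: no successors, so [](p & ~q) holds vacuously. ✓
— 2 worlds.
For <>q:
s: successors {t, u}; q there: t:F, u:F. ✗
t: successors {v, y}; q there: v:F, y:T. ✓
u: successors {w}; q there: w:F. ✗
v: successors {x}; q there: x:F. ✗
w: successors {v}; q there: v:F. ✗
x: no successors, so <>q fails. ✗
y: no successors, so <>q fails. ✗
— 1 world.

2 and 1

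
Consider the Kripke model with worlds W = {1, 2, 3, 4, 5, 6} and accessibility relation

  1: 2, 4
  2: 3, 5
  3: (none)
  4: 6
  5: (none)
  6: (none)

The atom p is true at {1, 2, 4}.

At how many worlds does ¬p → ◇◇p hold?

1: ¬p is F, ◇◇p is F. ✓
2: ¬p is F, ◇◇p is F. ✓
3: ¬p is T, ◇◇p is F. ✗
4: ¬p is F, ◇◇p is F. ✓
5: ¬p is T, ◇◇p is F. ✗
6: ¬p is T, ◇◇p is F. ✗
Satisfying worlds: {1, 2, 4}.

3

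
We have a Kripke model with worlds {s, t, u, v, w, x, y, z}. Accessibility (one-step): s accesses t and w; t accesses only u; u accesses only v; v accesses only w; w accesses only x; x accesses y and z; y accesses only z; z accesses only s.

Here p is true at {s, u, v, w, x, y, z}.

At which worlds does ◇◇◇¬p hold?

{x, y}

s: successors {t, w}; ◇◇¬p there: t:F, w:F. ✗
t: successors {u}; ◇◇¬p there: u:F. ✗
u: successors {v}; ◇◇¬p there: v:F. ✗
v: successors {w}; ◇◇¬p there: w:F. ✗
w: successors {x}; ◇◇¬p there: x:F. ✗
x: successors {y, z}; ◇◇¬p there: y:F, z:T. ✓
y: successors {z}; ◇◇¬p there: z:T. ✓
z: successors {s}; ◇◇¬p there: s:F. ✗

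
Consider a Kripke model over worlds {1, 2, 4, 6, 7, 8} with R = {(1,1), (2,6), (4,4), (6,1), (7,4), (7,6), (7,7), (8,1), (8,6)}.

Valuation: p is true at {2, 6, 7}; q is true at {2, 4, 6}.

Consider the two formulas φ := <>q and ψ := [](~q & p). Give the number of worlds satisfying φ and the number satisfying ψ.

For <>q:
1: successors {1}; q there: 1:F. ✗
2: successors {6}; q there: 6:T. ✓
4: successors {4}; q there: 4:T. ✓
6: successors {1}; q there: 1:F. ✗
7: successors {4, 6, 7}; q there: 4:T, 6:T, 7:F. ✓
8: successors {1, 6}; q there: 1:F, 6:T. ✓
— 4 worlds.
For [](~q & p):
1: successors {1}; ~q & p there: 1:F. ✗
2: successors {6}; ~q & p there: 6:F. ✗
4: successors {4}; ~q & p there: 4:F. ✗
6: successors {1}; ~q & p there: 1:F. ✗
7: successors {4, 6, 7}; ~q & p there: 4:F, 6:F, 7:T. ✗
8: successors {1, 6}; ~q & p there: 1:F, 6:F. ✗
— 0 worlds.

4 and 0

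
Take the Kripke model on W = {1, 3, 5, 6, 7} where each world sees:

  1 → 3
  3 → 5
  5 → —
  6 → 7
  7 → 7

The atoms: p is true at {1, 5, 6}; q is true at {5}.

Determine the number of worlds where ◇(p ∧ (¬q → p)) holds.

1: successors {3}; p ∧ (¬q → p) there: 3:F. ✗
3: successors {5}; p ∧ (¬q → p) there: 5:T. ✓
5: no successors, so ◇(p ∧ (¬q → p)) fails. ✗
6: successors {7}; p ∧ (¬q → p) there: 7:F. ✗
7: successors {7}; p ∧ (¬q → p) there: 7:F. ✗
Satisfying worlds: {3}.

1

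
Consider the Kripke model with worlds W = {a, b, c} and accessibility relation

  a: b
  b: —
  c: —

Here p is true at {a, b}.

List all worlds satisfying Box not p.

a: successors {b}; not p there: b:F. ✗
b: no successors, so Box not p holds vacuously. ✓
c: no successors, so Box not p holds vacuously. ✓

{b, c}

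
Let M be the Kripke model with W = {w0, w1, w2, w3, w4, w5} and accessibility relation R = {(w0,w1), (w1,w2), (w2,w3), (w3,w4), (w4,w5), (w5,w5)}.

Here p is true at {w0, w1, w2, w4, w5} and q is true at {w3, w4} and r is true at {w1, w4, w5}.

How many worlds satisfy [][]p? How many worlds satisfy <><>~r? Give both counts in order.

5 and 2

For [][]p:
w0: successors {w1}; []p there: w1:T. ✓
w1: successors {w2}; []p there: w2:F. ✗
w2: successors {w3}; []p there: w3:T. ✓
w3: successors {w4}; []p there: w4:T. ✓
w4: successors {w5}; []p there: w5:T. ✓
w5: successors {w5}; []p there: w5:T. ✓
— 5 worlds.
For <><>~r:
w0: successors {w1}; <>~r there: w1:T. ✓
w1: successors {w2}; <>~r there: w2:T. ✓
w2: successors {w3}; <>~r there: w3:F. ✗
w3: successors {w4}; <>~r there: w4:F. ✗
w4: successors {w5}; <>~r there: w5:F. ✗
w5: successors {w5}; <>~r there: w5:F. ✗
— 2 worlds.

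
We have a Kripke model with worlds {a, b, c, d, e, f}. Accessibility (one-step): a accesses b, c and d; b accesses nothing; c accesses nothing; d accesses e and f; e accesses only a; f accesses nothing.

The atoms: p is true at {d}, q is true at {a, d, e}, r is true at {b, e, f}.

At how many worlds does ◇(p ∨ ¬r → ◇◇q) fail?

3

a: successors {b, c, d}; p ∨ ¬r → ◇◇q there: b:T, c:F, d:T. ✓
b: no successors, so ◇(p ∨ ¬r → ◇◇q) fails. ✗
c: no successors, so ◇(p ∨ ¬r → ◇◇q) fails. ✗
d: successors {e, f}; p ∨ ¬r → ◇◇q there: e:T, f:T. ✓
e: successors {a}; p ∨ ¬r → ◇◇q there: a:T. ✓
f: no successors, so ◇(p ∨ ¬r → ◇◇q) fails. ✗
Satisfying worlds: {a, d, e}.
So ◇(p ∨ ¬r → ◇◇q) fails at the other 3 worlds.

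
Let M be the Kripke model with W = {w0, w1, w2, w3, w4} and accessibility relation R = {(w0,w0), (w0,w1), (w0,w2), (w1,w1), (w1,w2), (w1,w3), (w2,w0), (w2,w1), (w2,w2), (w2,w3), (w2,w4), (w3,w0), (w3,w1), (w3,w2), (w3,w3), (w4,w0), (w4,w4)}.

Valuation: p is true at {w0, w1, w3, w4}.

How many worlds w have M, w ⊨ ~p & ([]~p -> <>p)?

w0: ~p is F, []~p -> <>p is T. ✗
w1: ~p is F, []~p -> <>p is T. ✗
w2: ~p is T, []~p -> <>p is T. ✓
w3: ~p is F, []~p -> <>p is T. ✗
w4: ~p is F, []~p -> <>p is T. ✗
Satisfying worlds: {w2}.

1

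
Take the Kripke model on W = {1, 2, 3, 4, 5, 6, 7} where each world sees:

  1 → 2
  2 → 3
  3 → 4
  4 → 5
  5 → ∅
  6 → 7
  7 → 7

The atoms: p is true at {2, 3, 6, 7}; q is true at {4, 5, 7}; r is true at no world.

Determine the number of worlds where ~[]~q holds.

1: []~q is T. ✗
2: []~q is T. ✗
3: []~q is F. ✓
4: []~q is F. ✓
5: []~q is T. ✗
6: []~q is F. ✓
7: []~q is F. ✓
Satisfying worlds: {3, 4, 6, 7}.

4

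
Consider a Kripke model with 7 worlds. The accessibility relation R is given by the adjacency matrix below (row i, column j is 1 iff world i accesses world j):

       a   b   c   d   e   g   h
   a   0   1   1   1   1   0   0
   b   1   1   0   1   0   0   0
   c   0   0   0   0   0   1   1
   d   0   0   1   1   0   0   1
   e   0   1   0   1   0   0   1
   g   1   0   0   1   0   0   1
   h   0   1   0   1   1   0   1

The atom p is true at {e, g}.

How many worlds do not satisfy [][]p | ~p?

a: [][]p is F, ~p is T. ✓
b: [][]p is F, ~p is T. ✓
c: [][]p is F, ~p is T. ✓
d: [][]p is F, ~p is T. ✓
e: [][]p is F, ~p is F. ✗
g: [][]p is F, ~p is F. ✗
h: [][]p is F, ~p is T. ✓
Satisfying worlds: {a, b, c, d, h}.
So [][]p | ~p fails at the other 2 worlds.

2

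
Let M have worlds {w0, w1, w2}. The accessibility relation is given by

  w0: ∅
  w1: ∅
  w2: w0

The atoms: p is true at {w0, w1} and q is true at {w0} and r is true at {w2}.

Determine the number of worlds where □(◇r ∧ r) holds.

w0: no successors, so □(◇r ∧ r) holds vacuously. ✓
w1: no successors, so □(◇r ∧ r) holds vacuously. ✓
w2: successors {w0}; ◇r ∧ r there: w0:F. ✗
Satisfying worlds: {w0, w1}.

2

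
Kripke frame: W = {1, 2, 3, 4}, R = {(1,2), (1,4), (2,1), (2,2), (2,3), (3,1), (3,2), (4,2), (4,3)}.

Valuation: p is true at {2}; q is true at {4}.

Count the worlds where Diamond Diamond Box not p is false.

4

1: successors {2, 4}; Diamond Box not p there: 2:F, 4:F. ✗
2: successors {1, 2, 3}; Diamond Box not p there: 1:F, 2:F, 3:F. ✗
3: successors {1, 2}; Diamond Box not p there: 1:F, 2:F. ✗
4: successors {2, 3}; Diamond Box not p there: 2:F, 3:F. ✗
Satisfying worlds: ∅.
So Diamond Diamond Box not p fails at the other 4 worlds.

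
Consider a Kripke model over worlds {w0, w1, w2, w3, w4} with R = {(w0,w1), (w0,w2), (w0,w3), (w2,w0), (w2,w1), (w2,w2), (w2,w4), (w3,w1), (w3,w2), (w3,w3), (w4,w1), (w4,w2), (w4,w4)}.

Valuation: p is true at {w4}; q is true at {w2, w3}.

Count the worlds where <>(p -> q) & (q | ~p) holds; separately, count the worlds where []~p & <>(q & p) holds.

For <>(p -> q) & (q | ~p):
w0: <>(p -> q) is T, q | ~p is T. ✓
w1: <>(p -> q) is F, q | ~p is T. ✗
w2: <>(p -> q) is T, q | ~p is T. ✓
w3: <>(p -> q) is T, q | ~p is T. ✓
w4: <>(p -> q) is T, q | ~p is F. ✗
— 3 worlds.
For []~p & <>(q & p):
w0: []~p is T, <>(q & p) is F. ✗
w1: []~p is T, <>(q & p) is F. ✗
w2: []~p is F, <>(q & p) is F. ✗
w3: []~p is T, <>(q & p) is F. ✗
w4: []~p is F, <>(q & p) is F. ✗
— 0 worlds.

3 and 0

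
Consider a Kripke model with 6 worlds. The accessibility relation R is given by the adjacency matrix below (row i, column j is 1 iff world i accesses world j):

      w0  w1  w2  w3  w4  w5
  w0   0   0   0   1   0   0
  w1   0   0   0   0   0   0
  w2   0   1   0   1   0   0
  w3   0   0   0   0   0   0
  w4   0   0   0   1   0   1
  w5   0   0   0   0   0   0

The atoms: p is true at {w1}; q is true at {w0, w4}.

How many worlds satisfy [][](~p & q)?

w0: successors {w3}; [](~p & q) there: w3:T. ✓
w1: no successors, so [][](~p & q) holds vacuously. ✓
w2: successors {w1, w3}; [](~p & q) there: w1:T, w3:T. ✓
w3: no successors, so [][](~p & q) holds vacuously. ✓
w4: successors {w3, w5}; [](~p & q) there: w3:T, w5:T. ✓
w5: no successors, so [][](~p & q) holds vacuously. ✓
Satisfying worlds: {w0, w1, w2, w3, w4, w5}.

6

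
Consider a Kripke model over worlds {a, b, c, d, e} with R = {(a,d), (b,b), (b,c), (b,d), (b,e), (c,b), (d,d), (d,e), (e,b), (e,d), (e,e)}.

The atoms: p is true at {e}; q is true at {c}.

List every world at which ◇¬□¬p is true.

{a, b, c, d, e}

a: successors {d}; ¬□¬p there: d:T. ✓
b: successors {b, c, d, e}; ¬□¬p there: b:T, c:F, d:T, e:T. ✓
c: successors {b}; ¬□¬p there: b:T. ✓
d: successors {d, e}; ¬□¬p there: d:T, e:T. ✓
e: successors {b, d, e}; ¬□¬p there: b:T, d:T, e:T. ✓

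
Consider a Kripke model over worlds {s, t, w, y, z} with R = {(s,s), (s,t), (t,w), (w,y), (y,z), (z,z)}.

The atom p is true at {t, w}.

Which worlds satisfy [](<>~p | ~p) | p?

{t, w, y, z}

s: [](<>~p | ~p) is F, p is F. ✗
t: [](<>~p | ~p) is T, p is T. ✓
w: [](<>~p | ~p) is T, p is T. ✓
y: [](<>~p | ~p) is T, p is F. ✓
z: [](<>~p | ~p) is T, p is F. ✓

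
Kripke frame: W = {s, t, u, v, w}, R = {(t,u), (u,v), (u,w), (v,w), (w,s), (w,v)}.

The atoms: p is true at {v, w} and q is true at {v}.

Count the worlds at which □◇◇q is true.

s: no successors, so □◇◇q holds vacuously. ✓
t: successors {u}; ◇◇q there: u:T. ✓
u: successors {v, w}; ◇◇q there: v:T, w:F. ✗
v: successors {w}; ◇◇q there: w:F. ✗
w: successors {s, v}; ◇◇q there: s:F, v:T. ✗
Satisfying worlds: {s, t}.

2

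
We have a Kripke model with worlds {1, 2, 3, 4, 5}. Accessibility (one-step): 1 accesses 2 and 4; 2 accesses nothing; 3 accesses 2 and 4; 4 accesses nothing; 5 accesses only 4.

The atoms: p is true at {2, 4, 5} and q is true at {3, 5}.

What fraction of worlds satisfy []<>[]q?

1: successors {2, 4}; <>[]q there: 2:F, 4:F. ✗
2: no successors, so []<>[]q holds vacuously. ✓
3: successors {2, 4}; <>[]q there: 2:F, 4:F. ✗
4: no successors, so []<>[]q holds vacuously. ✓
5: successors {4}; <>[]q there: 4:F. ✗
That's 2 of 5 worlds, so 2/5.

2/5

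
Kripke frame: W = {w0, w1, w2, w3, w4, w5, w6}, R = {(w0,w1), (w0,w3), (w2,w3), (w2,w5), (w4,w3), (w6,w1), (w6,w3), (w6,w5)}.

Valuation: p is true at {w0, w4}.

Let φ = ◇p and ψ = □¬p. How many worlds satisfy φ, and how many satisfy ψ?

0 and 7

For ◇p:
w0: successors {w1, w3}; p there: w1:F, w3:F. ✗
w1: no successors, so ◇p fails. ✗
w2: successors {w3, w5}; p there: w3:F, w5:F. ✗
w3: no successors, so ◇p fails. ✗
w4: successors {w3}; p there: w3:F. ✗
w5: no successors, so ◇p fails. ✗
w6: successors {w1, w3, w5}; p there: w1:F, w3:F, w5:F. ✗
— 0 worlds.
For □¬p:
w0: successors {w1, w3}; ¬p there: w1:T, w3:T. ✓
w1: no successors, so □¬p holds vacuously. ✓
w2: successors {w3, w5}; ¬p there: w3:T, w5:T. ✓
w3: no successors, so □¬p holds vacuously. ✓
w4: successors {w3}; ¬p there: w3:T. ✓
w5: no successors, so □¬p holds vacuously. ✓
w6: successors {w1, w3, w5}; ¬p there: w1:T, w3:T, w5:T. ✓
— 7 worlds.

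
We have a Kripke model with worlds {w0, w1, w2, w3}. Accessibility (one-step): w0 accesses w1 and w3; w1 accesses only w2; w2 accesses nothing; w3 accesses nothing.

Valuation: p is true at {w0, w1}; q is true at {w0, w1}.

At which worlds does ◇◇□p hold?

w0: successors {w1, w3}; ◇□p there: w1:T, w3:F. ✓
w1: successors {w2}; ◇□p there: w2:F. ✗
w2: no successors, so ◇◇□p fails. ✗
w3: no successors, so ◇◇□p fails. ✗

{w0}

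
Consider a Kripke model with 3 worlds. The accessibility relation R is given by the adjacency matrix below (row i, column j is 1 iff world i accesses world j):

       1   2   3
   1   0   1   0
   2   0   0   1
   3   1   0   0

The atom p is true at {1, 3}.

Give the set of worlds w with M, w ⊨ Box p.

1: successors {2}; p there: 2:F. ✗
2: successors {3}; p there: 3:T. ✓
3: successors {1}; p there: 1:T. ✓

{2, 3}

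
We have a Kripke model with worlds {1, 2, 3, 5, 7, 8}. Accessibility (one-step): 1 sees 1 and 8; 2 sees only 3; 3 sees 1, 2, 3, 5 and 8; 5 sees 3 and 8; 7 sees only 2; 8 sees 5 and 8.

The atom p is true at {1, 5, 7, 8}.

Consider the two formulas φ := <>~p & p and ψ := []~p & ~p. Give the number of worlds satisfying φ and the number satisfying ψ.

For <>~p & p:
1: <>~p is F, p is T. ✗
2: <>~p is T, p is F. ✗
3: <>~p is T, p is F. ✗
5: <>~p is T, p is T. ✓
7: <>~p is T, p is T. ✓
8: <>~p is F, p is T. ✗
— 2 worlds.
For []~p & ~p:
1: []~p is F, ~p is F. ✗
2: []~p is T, ~p is T. ✓
3: []~p is F, ~p is T. ✗
5: []~p is F, ~p is F. ✗
7: []~p is T, ~p is F. ✗
8: []~p is F, ~p is F. ✗
— 1 world.

2 and 1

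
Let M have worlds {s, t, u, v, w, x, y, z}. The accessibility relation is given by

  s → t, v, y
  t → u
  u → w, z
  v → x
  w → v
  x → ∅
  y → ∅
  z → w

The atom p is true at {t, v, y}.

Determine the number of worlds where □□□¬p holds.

6

s: successors {t, v, y}; □□¬p there: t:T, v:T, y:T. ✓
t: successors {u}; □□¬p there: u:F. ✗
u: successors {w, z}; □□¬p there: w:T, z:F. ✗
v: successors {x}; □□¬p there: x:T. ✓
w: successors {v}; □□¬p there: v:T. ✓
x: no successors, so □□□¬p holds vacuously. ✓
y: no successors, so □□□¬p holds vacuously. ✓
z: successors {w}; □□¬p there: w:T. ✓
Satisfying worlds: {s, v, w, x, y, z}.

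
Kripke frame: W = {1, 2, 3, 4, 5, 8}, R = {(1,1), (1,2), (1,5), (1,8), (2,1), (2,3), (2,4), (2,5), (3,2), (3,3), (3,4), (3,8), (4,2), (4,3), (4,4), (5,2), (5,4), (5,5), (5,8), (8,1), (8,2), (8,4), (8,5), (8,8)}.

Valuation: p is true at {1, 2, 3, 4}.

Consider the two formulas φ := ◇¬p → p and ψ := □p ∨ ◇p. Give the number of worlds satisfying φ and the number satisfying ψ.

For ◇¬p → p:
1: ◇¬p is T, p is T. ✓
2: ◇¬p is T, p is T. ✓
3: ◇¬p is T, p is T. ✓
4: ◇¬p is F, p is T. ✓
5: ◇¬p is T, p is F. ✗
8: ◇¬p is T, p is F. ✗
— 4 worlds.
For □p ∨ ◇p:
1: □p is F, ◇p is T. ✓
2: □p is F, ◇p is T. ✓
3: □p is F, ◇p is T. ✓
4: □p is T, ◇p is T. ✓
5: □p is F, ◇p is T. ✓
8: □p is F, ◇p is T. ✓
— 6 worlds.

4 and 6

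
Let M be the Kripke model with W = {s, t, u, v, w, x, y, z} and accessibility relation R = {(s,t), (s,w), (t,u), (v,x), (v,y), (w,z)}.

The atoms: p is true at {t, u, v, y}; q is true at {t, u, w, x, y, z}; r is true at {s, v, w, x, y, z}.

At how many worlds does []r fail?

2

s: successors {t, w}; r there: t:F, w:T. ✗
t: successors {u}; r there: u:F. ✗
u: no successors, so []r holds vacuously. ✓
v: successors {x, y}; r there: x:T, y:T. ✓
w: successors {z}; r there: z:T. ✓
x: no successors, so []r holds vacuously. ✓
y: no successors, so []r holds vacuously. ✓
z: no successors, so []r holds vacuously. ✓
Satisfying worlds: {u, v, w, x, y, z}.
So []r fails at the other 2 worlds.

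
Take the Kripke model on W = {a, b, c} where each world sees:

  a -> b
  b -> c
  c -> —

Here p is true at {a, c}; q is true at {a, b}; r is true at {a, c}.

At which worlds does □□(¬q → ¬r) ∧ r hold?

a: □□(¬q → ¬r) is F, r is T. ✗
b: □□(¬q → ¬r) is T, r is F. ✗
c: □□(¬q → ¬r) is T, r is T. ✓

{c}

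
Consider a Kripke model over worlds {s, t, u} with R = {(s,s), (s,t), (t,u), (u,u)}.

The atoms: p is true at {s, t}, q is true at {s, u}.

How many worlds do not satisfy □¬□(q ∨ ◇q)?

3

s: successors {s, t}; ¬□(q ∨ ◇q) there: s:F, t:F. ✗
t: successors {u}; ¬□(q ∨ ◇q) there: u:F. ✗
u: successors {u}; ¬□(q ∨ ◇q) there: u:F. ✗
Satisfying worlds: ∅.
So □¬□(q ∨ ◇q) fails at the other 3 worlds.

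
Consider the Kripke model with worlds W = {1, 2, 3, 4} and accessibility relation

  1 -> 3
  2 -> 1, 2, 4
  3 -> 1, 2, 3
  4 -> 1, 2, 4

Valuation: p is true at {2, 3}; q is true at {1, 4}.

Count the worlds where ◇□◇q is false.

1

1: successors {3}; □◇q there: 3:F. ✗
2: successors {1, 2, 4}; □◇q there: 1:T, 2:F, 4:F. ✓
3: successors {1, 2, 3}; □◇q there: 1:T, 2:F, 3:F. ✓
4: successors {1, 2, 4}; □◇q there: 1:T, 2:F, 4:F. ✓
Satisfying worlds: {2, 3, 4}.
So ◇□◇q fails at the other 1 world.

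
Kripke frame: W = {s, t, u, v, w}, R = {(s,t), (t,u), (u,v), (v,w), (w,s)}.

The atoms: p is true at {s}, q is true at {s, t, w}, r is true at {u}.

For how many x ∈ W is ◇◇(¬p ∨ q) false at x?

s: successors {t}; ◇(¬p ∨ q) there: t:T. ✓
t: successors {u}; ◇(¬p ∨ q) there: u:T. ✓
u: successors {v}; ◇(¬p ∨ q) there: v:T. ✓
v: successors {w}; ◇(¬p ∨ q) there: w:T. ✓
w: successors {s}; ◇(¬p ∨ q) there: s:T. ✓
Satisfying worlds: {s, t, u, v, w}.
So ◇◇(¬p ∨ q) fails at the other 0 worlds.

0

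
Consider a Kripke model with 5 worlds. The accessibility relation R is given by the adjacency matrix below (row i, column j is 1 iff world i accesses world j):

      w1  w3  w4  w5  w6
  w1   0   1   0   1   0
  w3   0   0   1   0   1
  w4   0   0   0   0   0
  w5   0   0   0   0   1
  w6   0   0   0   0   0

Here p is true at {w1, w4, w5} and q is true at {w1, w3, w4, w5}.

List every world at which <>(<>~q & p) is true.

{w1}

w1: successors {w3, w5}; <>~q & p there: w3:F, w5:T. ✓
w3: successors {w4, w6}; <>~q & p there: w4:F, w6:F. ✗
w4: no successors, so <>(<>~q & p) fails. ✗
w5: successors {w6}; <>~q & p there: w6:F. ✗
w6: no successors, so <>(<>~q & p) fails. ✗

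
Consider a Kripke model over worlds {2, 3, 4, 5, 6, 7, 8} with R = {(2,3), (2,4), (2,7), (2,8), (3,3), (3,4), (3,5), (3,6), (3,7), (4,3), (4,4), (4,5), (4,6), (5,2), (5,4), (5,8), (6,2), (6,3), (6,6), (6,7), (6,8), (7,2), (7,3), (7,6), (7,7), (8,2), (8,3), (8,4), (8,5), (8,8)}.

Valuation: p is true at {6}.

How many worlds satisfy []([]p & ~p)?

0

2: successors {3, 4, 7, 8}; []p & ~p there: 3:F, 4:F, 7:F, 8:F. ✗
3: successors {3, 4, 5, 6, 7}; []p & ~p there: 3:F, 4:F, 5:F, 6:F, 7:F. ✗
4: successors {3, 4, 5, 6}; []p & ~p there: 3:F, 4:F, 5:F, 6:F. ✗
5: successors {2, 4, 8}; []p & ~p there: 2:F, 4:F, 8:F. ✗
6: successors {2, 3, 6, 7, 8}; []p & ~p there: 2:F, 3:F, 6:F, 7:F, 8:F. ✗
7: successors {2, 3, 6, 7}; []p & ~p there: 2:F, 3:F, 6:F, 7:F. ✗
8: successors {2, 3, 4, 5, 8}; []p & ~p there: 2:F, 3:F, 4:F, 5:F, 8:F. ✗
Satisfying worlds: ∅.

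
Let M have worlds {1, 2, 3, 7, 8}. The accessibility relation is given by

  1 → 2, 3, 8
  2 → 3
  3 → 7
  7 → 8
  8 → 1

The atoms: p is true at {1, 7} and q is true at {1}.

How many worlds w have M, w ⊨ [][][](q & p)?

1: successors {2, 3, 8}; [][](q & p) there: 2:F, 3:F, 8:F. ✗
2: successors {3}; [][](q & p) there: 3:F. ✗
3: successors {7}; [][](q & p) there: 7:T. ✓
7: successors {8}; [][](q & p) there: 8:F. ✗
8: successors {1}; [][](q & p) there: 1:F. ✗
Satisfying worlds: {3}.

1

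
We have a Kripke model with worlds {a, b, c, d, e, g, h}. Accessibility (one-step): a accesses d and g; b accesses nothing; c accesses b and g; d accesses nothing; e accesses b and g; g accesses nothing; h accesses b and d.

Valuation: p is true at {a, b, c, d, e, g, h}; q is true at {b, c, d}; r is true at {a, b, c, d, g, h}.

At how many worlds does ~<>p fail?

4

a: <>p is T. ✗
b: <>p is F. ✓
c: <>p is T. ✗
d: <>p is F. ✓
e: <>p is T. ✗
g: <>p is F. ✓
h: <>p is T. ✗
Satisfying worlds: {b, d, g}.
So ~<>p fails at the other 4 worlds.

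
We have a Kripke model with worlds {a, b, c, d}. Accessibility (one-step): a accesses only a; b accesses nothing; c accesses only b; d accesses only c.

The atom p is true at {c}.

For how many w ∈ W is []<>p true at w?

a: successors {a}; <>p there: a:F. ✗
b: no successors, so []<>p holds vacuously. ✓
c: successors {b}; <>p there: b:F. ✗
d: successors {c}; <>p there: c:F. ✗
Satisfying worlds: {b}.

1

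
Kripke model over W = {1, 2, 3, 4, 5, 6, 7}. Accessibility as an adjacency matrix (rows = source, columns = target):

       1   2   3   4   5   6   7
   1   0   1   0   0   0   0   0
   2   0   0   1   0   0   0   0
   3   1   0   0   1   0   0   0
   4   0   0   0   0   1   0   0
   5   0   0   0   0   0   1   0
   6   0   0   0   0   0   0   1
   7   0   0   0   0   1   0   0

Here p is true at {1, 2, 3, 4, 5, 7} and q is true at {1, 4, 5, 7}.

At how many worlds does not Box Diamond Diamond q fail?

1: Box Diamond Diamond q is T. ✗
2: Box Diamond Diamond q is T. ✗
3: Box Diamond Diamond q is F. ✓
4: Box Diamond Diamond q is T. ✗
5: Box Diamond Diamond q is T. ✗
6: Box Diamond Diamond q is F. ✓
7: Box Diamond Diamond q is T. ✗
Satisfying worlds: {3, 6}.
So not Box Diamond Diamond q fails at the other 5 worlds.

5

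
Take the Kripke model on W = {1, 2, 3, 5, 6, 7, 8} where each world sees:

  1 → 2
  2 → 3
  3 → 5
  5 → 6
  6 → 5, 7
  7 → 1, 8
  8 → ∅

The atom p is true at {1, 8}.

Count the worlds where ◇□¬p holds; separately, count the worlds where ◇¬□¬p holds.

6 and 1

For ◇□¬p:
1: successors {2}; □¬p there: 2:T. ✓
2: successors {3}; □¬p there: 3:T. ✓
3: successors {5}; □¬p there: 5:T. ✓
5: successors {6}; □¬p there: 6:T. ✓
6: successors {5, 7}; □¬p there: 5:T, 7:F. ✓
7: successors {1, 8}; □¬p there: 1:T, 8:T. ✓
8: no successors, so ◇□¬p fails. ✗
— 6 worlds.
For ◇¬□¬p:
1: successors {2}; ¬□¬p there: 2:F. ✗
2: successors {3}; ¬□¬p there: 3:F. ✗
3: successors {5}; ¬□¬p there: 5:F. ✗
5: successors {6}; ¬□¬p there: 6:F. ✗
6: successors {5, 7}; ¬□¬p there: 5:F, 7:T. ✓
7: successors {1, 8}; ¬□¬p there: 1:F, 8:F. ✗
8: no successors, so ◇¬□¬p fails. ✗
— 1 world.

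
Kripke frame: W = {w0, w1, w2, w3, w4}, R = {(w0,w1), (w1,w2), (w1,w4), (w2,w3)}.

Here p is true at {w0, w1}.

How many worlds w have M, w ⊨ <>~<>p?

w0: successors {w1}; ~<>p there: w1:T. ✓
w1: successors {w2, w4}; ~<>p there: w2:T, w4:T. ✓
w2: successors {w3}; ~<>p there: w3:T. ✓
w3: no successors, so <>~<>p fails. ✗
w4: no successors, so <>~<>p fails. ✗
Satisfying worlds: {w0, w1, w2}.

3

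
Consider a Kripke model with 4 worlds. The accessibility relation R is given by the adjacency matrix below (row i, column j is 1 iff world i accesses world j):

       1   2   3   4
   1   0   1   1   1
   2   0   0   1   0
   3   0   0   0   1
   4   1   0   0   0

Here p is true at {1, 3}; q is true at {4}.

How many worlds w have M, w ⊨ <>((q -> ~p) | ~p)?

1: successors {2, 3, 4}; (q -> ~p) | ~p there: 2:T, 3:T, 4:T. ✓
2: successors {3}; (q -> ~p) | ~p there: 3:T. ✓
3: successors {4}; (q -> ~p) | ~p there: 4:T. ✓
4: successors {1}; (q -> ~p) | ~p there: 1:T. ✓
Satisfying worlds: {1, 2, 3, 4}.

4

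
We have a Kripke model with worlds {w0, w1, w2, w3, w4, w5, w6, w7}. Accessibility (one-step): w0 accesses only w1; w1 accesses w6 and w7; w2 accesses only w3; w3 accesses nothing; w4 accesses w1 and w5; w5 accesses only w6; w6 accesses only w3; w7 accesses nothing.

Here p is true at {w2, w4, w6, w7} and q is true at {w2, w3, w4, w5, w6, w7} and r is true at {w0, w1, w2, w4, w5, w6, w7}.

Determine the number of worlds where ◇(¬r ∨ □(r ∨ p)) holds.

5

w0: successors {w1}; ¬r ∨ □(r ∨ p) there: w1:T. ✓
w1: successors {w6, w7}; ¬r ∨ □(r ∨ p) there: w6:F, w7:T. ✓
w2: successors {w3}; ¬r ∨ □(r ∨ p) there: w3:T. ✓
w3: no successors, so ◇(¬r ∨ □(r ∨ p)) fails. ✗
w4: successors {w1, w5}; ¬r ∨ □(r ∨ p) there: w1:T, w5:T. ✓
w5: successors {w6}; ¬r ∨ □(r ∨ p) there: w6:F. ✗
w6: successors {w3}; ¬r ∨ □(r ∨ p) there: w3:T. ✓
w7: no successors, so ◇(¬r ∨ □(r ∨ p)) fails. ✗
Satisfying worlds: {w0, w1, w2, w4, w6}.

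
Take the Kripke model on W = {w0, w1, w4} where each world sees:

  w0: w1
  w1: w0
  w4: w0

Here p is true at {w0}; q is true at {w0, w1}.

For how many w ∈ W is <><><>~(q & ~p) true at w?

w0: successors {w1}; <><>~(q & ~p) there: w1:F. ✗
w1: successors {w0}; <><>~(q & ~p) there: w0:T. ✓
w4: successors {w0}; <><>~(q & ~p) there: w0:T. ✓
Satisfying worlds: {w1, w4}.

2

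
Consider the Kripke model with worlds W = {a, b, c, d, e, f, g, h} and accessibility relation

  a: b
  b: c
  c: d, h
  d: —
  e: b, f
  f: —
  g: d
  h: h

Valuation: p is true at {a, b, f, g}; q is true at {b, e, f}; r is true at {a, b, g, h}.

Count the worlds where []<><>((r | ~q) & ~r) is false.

5

a: successors {b}; <><>((r | ~q) & ~r) there: b:T. ✓
b: successors {c}; <><>((r | ~q) & ~r) there: c:F. ✗
c: successors {d, h}; <><>((r | ~q) & ~r) there: d:F, h:F. ✗
d: no successors, so []<><>((r | ~q) & ~r) holds vacuously. ✓
e: successors {b, f}; <><>((r | ~q) & ~r) there: b:T, f:F. ✗
f: no successors, so []<><>((r | ~q) & ~r) holds vacuously. ✓
g: successors {d}; <><>((r | ~q) & ~r) there: d:F. ✗
h: successors {h}; <><>((r | ~q) & ~r) there: h:F. ✗
Satisfying worlds: {a, d, f}.
So []<><>((r | ~q) & ~r) fails at the other 5 worlds.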